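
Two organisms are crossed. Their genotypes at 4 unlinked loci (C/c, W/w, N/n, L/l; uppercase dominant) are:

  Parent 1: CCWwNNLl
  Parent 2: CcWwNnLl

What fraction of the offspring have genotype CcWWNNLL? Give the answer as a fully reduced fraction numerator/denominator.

P(CcWWNNLL) = 1/64

CCWwNNLl gametes: CWNL×4, CWNl×4, CwNL×4, CwNl×4
CcWwNnLl gametes: CWNL×1, CWNl×1, CWnL×1, CWnl×1, CwNL×1, CwNl×1, CwnL×1, Cwnl×1, cWNL×1, cWNl×1, cWnL×1, cWnl×1, cwNL×1, cwNl×1, cwnL×1, cwnl×1
CCWwNNLl×CcWwNnLl grid (16·16=256): CCWWNNLL=4 CCWWNNLl=8 CCWWNNll=4 CCWWNnLL=4 CCWWNnLl=8 CCWWNnll=4 CCWwNNLL=8 CCWwNNLl=16 CCWwNNll=8 CCWwNnLL=8 CCWwNnLl=16 CCWwNnll=8 CCwwNNLL=4 CCwwNNLl=8 CCwwNNll=4 CCwwNnLL=4 CCwwNnLl=8 CCwwNnll=4 CcWWNNLL=4 CcWWNNLl=8 CcWWNNll=4 CcWWNnLL=4 CcWWNnLl=8 CcWWNnll=4 CcWwNNLL=8 CcWwNNLl=16 CcWwNNll=8 CcWwNnLL=8 CcWwNnLl=16 CcWwNnll=8 CcwwNNLL=4 CcwwNNLl=8 CcwwNNll=4 CcwwNnLL=4 CcwwNnLl=8 CcwwNnll=4
CcWWNNLL hits 4/256; gcd=4; 4÷4/256÷4 = 1/64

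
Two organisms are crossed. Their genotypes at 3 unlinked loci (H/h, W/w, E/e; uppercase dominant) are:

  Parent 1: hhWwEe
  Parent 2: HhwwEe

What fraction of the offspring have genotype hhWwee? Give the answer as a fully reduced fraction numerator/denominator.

P(hhWwee) = 1/16

hhWwEe gametes: hWE×2, hWe×2, hwE×2, hwe×2
HhwwEe gametes: HwE×2, Hwe×2, hwE×2, hwe×2
hhWwEe×HhwwEe grid (8·8=64): HhWwEE=4 HhWwEe=8 HhWwee=4 HhwwEE=4 HhwwEe=8 Hhwwee=4 hhWwEE=4 hhWwEe=8 hhWwee=4 hhwwEE=4 hhwwEe=8 hhwwee=4
hhWwee hits 4/64; gcd=4; 4÷4/64÷4 = 1/16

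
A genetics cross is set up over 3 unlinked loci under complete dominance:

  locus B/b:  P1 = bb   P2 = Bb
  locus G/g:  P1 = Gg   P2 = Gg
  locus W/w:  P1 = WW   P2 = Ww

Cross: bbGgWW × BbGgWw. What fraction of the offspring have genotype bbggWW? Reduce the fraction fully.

bbGgWW gametes: bGW×4, bgW×4
BbGgWw gametes: BGW×1, BGw×1, BgW×1, Bgw×1, bGW×1, bGw×1, bgW×1, bgw×1
bbGgWW×BbGgWw grid (8·8=64): BbGGWW=4 BbGGWw=4 BbGgWW=8 BbGgWw=8 BbggWW=4 BbggWw=4 bbGGWW=4 bbGGWw=4 bbGgWW=8 bbGgWw=8 bbggWW=4 bbggWw=4
bbggWW hits 4/64; gcd=4; 4÷4/64÷4 = 1/16

P(bbggWW) = 1/16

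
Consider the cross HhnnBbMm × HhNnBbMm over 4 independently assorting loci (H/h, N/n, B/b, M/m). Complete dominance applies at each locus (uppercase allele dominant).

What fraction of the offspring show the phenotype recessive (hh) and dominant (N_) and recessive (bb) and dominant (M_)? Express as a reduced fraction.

HhnnBbMm gametes: HnBM×2, HnBm×2, HnbM×2, Hnbm×2, hnBM×2, hnBm×2, hnbM×2, hnbm×2
HhNnBbMm gametes: HNBM×1, HNBm×1, HNbM×1, HNbm×1, HnBM×1, HnBm×1, HnbM×1, Hnbm×1, hNBM×1, hNBm×1, hNbM×1, hNbm×1, hnBM×1, hnBm×1, hnbM×1, hnbm×1
HhnnBbMm×HhNnBbMm grid (16·16=256): HHNnBBMM=2 HHNnBBMm=4 HHNnBBmm=2 HHNnBbMM=4 HHNnBbMm=8 HHNnBbmm=4 HHNnbbMM=2 HHNnbbMm=4 HHNnbbmm=2 HHnnBBMM=2 HHnnBBMm=4 HHnnBBmm=2 HHnnBbMM=4 HHnnBbMm=8 HHnnBbmm=4 HHnnbbMM=2 HHnnbbMm=4 HHnnbbmm=2 HhNnBBMM=4 HhNnBBMm=8 HhNnBBmm=4 HhNnBbMM=8 HhNnBbMm=16 HhNnBbmm=8 HhNnbbMM=4 HhNnbbMm=8 HhNnbbmm=4 HhnnBBMM=4 HhnnBBMm=8 HhnnBBmm=4 HhnnBbMM=8 HhnnBbMm=16 HhnnBbmm=8 HhnnbbMM=4 HhnnbbMm=8 Hhnnbbmm=4 hhNnBBMM=2 hhNnBBMm=4 hhNnBBmm=2 hhNnBbMM=4 hhNnBbMm=8 hhNnBbmm=4 hhNnbbMM=2 hhNnbbMm=4 hhNnbbmm=2 hhnnBBMM=2 hhnnBBMm=4 hhnnBBmm=2 hhnnBbMM=4 hhnnBbMm=8 hhnnBbmm=4 hhnnbbMM=2 hhnnbbMm=4 hhnnbbmm=2
hh N_ bb M_ hits 6/256; gcd=2; 6÷2/256÷2 = 3/128

P(hh N_ bb M_) = 3/128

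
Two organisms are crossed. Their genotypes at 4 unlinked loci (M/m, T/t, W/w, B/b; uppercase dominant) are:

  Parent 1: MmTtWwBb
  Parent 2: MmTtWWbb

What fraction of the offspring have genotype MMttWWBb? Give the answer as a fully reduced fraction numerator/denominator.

P(MMttWWBb) = 1/64

MmTtWwBb gametes: MTWB×1, MTWb×1, MTwB×1, MTwb×1, MtWB×1, MtWb×1, MtwB×1, Mtwb×1, mTWB×1, mTWb×1, mTwB×1, mTwb×1, mtWB×1, mtWb×1, mtwB×1, mtwb×1
MmTtWWbb gametes: MTWb×4, MtWb×4, mTWb×4, mtWb×4
MmTtWwBb×MmTtWWbb grid (16·16=256): MMTTWWBb=4 MMTTWWbb=4 MMTTWwBb=4 MMTTWwbb=4 MMTtWWBb=8 MMTtWWbb=8 MMTtWwBb=8 MMTtWwbb=8 MMttWWBb=4 MMttWWbb=4 MMttWwBb=4 MMttWwbb=4 MmTTWWBb=8 MmTTWWbb=8 MmTTWwBb=8 MmTTWwbb=8 MmTtWWBb=16 MmTtWWbb=16 MmTtWwBb=16 MmTtWwbb=16 MmttWWBb=8 MmttWWbb=8 MmttWwBb=8 MmttWwbb=8 mmTTWWBb=4 mmTTWWbb=4 mmTTWwBb=4 mmTTWwbb=4 mmTtWWBb=8 mmTtWWbb=8 mmTtWwBb=8 mmTtWwbb=8 mmttWWBb=4 mmttWWbb=4 mmttWwBb=4 mmttWwbb=4
MMttWWBb hits 4/256; gcd=4; 4÷4/256÷4 = 1/64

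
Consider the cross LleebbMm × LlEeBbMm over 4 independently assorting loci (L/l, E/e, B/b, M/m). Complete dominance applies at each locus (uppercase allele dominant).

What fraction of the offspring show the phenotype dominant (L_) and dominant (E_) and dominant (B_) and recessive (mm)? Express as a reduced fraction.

LleebbMm gametes: LebM×4, Lebm×4, lebM×4, lebm×4
LlEeBbMm gametes: LEBM×1, LEBm×1, LEbM×1, LEbm×1, LeBM×1, LeBm×1, LebM×1, Lebm×1, lEBM×1, lEBm×1, lEbM×1, lEbm×1, leBM×1, leBm×1, lebM×1, lebm×1
LleebbMm×LlEeBbMm grid (16·16=256): LLEeBbMM=4 LLEeBbMm=8 LLEeBbmm=4 LLEebbMM=4 LLEebbMm=8 LLEebbmm=4 LLeeBbMM=4 LLeeBbMm=8 LLeeBbmm=4 LLeebbMM=4 LLeebbMm=8 LLeebbmm=4 LlEeBbMM=8 LlEeBbMm=16 LlEeBbmm=8 LlEebbMM=8 LlEebbMm=16 LlEebbmm=8 LleeBbMM=8 LleeBbMm=16 LleeBbmm=8 LleebbMM=8 LleebbMm=16 Lleebbmm=8 llEeBbMM=4 llEeBbMm=8 llEeBbmm=4 llEebbMM=4 llEebbMm=8 llEebbmm=4 lleeBbMM=4 lleeBbMm=8 lleeBbmm=4 lleebbMM=4 lleebbMm=8 lleebbmm=4
L_ E_ B_ mm hits 12/256; gcd=4; 12÷4/256÷4 = 3/64

P(L_ E_ B_ mm) = 3/64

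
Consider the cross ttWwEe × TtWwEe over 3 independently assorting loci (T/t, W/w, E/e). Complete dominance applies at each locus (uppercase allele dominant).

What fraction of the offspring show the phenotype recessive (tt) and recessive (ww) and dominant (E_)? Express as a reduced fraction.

P(tt ww E_) = 3/32

ttWwEe gametes: tWE×2, tWe×2, twE×2, twe×2
TtWwEe gametes: TWE×1, TWe×1, TwE×1, Twe×1, tWE×1, tWe×1, twE×1, twe×1
ttWwEe×TtWwEe grid (8·8=64): TtWWEE=2 TtWWEe=4 TtWWee=2 TtWwEE=4 TtWwEe=8 TtWwee=4 TtwwEE=2 TtwwEe=4 Ttwwee=2 ttWWEE=2 ttWWEe=4 ttWWee=2 ttWwEE=4 ttWwEe=8 ttWwee=4 ttwwEE=2 ttwwEe=4 ttwwee=2
tt ww E_ hits 6/64; gcd=2; 6÷2/64÷2 = 3/32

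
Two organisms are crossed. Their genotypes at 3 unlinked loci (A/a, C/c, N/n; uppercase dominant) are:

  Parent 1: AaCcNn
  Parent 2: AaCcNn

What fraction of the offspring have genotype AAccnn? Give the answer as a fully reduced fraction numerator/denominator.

P(AAccnn) = 1/64

AaCcNn gametes: ACN×1, ACn×1, AcN×1, Acn×1, aCN×1, aCn×1, acN×1, acn×1
AaCcNn gametes: ACN×1, ACn×1, AcN×1, Acn×1, aCN×1, aCn×1, acN×1, acn×1
AaCcNn×AaCcNn grid (8·8=64): AACCNN=1 AACCNn=2 AACCnn=1 AACcNN=2 AACcNn=4 AACcnn=2 AAccNN=1 AAccNn=2 AAccnn=1 AaCCNN=2 AaCCNn=4 AaCCnn=2 AaCcNN=4 AaCcNn=8 AaCcnn=4 AaccNN=2 AaccNn=4 Aaccnn=2 aaCCNN=1 aaCCNn=2 aaCCnn=1 aaCcNN=2 aaCcNn=4 aaCcnn=2 aaccNN=1 aaccNn=2 aaccnn=1
AAccnn hits 1/64; gcd=1; 1÷1/64÷1 = 1/64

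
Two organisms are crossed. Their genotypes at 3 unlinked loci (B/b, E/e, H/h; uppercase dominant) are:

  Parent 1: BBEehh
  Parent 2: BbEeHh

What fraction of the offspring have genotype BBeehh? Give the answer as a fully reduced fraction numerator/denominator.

P(BBeehh) = 1/16

BBEehh gametes: BEh×4, Beh×4
BbEeHh gametes: BEH×1, BEh×1, BeH×1, Beh×1, bEH×1, bEh×1, beH×1, beh×1
BBEehh×BbEeHh grid (8·8=64): BBEEHh=4 BBEEhh=4 BBEeHh=8 BBEehh=8 BBeeHh=4 BBeehh=4 BbEEHh=4 BbEEhh=4 BbEeHh=8 BbEehh=8 BbeeHh=4 Bbeehh=4
BBeehh hits 4/64; gcd=4; 4÷4/64÷4 = 1/16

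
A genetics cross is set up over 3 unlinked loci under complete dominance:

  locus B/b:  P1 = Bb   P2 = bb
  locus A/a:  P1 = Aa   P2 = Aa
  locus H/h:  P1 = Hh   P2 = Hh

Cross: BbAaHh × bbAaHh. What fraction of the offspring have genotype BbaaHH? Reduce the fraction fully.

BbAaHh gametes: BAH×1, BAh×1, BaH×1, Bah×1, bAH×1, bAh×1, baH×1, bah×1
bbAaHh gametes: bAH×2, bAh×2, baH×2, bah×2
BbAaHh×bbAaHh grid (8·8=64): BbAAHH=2 BbAAHh=4 BbAAhh=2 BbAaHH=4 BbAaHh=8 BbAahh=4 BbaaHH=2 BbaaHh=4 Bbaahh=2 bbAAHH=2 bbAAHh=4 bbAAhh=2 bbAaHH=4 bbAaHh=8 bbAahh=4 bbaaHH=2 bbaaHh=4 bbaahh=2
BbaaHH hits 2/64; gcd=2; 2÷2/64÷2 = 1/32

P(BbaaHH) = 1/32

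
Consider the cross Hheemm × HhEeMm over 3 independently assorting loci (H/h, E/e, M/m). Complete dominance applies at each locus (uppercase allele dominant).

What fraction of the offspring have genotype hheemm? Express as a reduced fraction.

P(hheemm) = 1/16

Hheemm gametes: Hem×4, hem×4
HhEeMm gametes: HEM×1, HEm×1, HeM×1, Hem×1, hEM×1, hEm×1, heM×1, hem×1
Hheemm×HhEeMm grid (8·8=64): HHEeMm=4 HHEemm=4 HHeeMm=4 HHeemm=4 HhEeMm=8 HhEemm=8 HheeMm=8 Hheemm=8 hhEeMm=4 hhEemm=4 hheeMm=4 hheemm=4
hheemm hits 4/64; gcd=4; 4÷4/64÷4 = 1/16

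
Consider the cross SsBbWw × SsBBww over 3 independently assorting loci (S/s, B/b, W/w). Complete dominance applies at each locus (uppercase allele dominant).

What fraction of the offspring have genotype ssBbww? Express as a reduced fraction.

SsBbWw gametes: SBW×1, SBw×1, SbW×1, Sbw×1, sBW×1, sBw×1, sbW×1, sbw×1
SsBBww gametes: SBw×4, sBw×4
SsBbWw×SsBBww grid (8·8=64): SSBBWw=4 SSBBww=4 SSBbWw=4 SSBbww=4 SsBBWw=8 SsBBww=8 SsBbWw=8 SsBbww=8 ssBBWw=4 ssBBww=4 ssBbWw=4 ssBbww=4
ssBbww hits 4/64; gcd=4; 4÷4/64÷4 = 1/16

P(ssBbww) = 1/16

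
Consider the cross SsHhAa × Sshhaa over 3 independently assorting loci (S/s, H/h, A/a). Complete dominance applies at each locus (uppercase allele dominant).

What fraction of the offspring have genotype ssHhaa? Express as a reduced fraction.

P(ssHhaa) = 1/16

SsHhAa gametes: SHA×1, SHa×1, ShA×1, Sha×1, sHA×1, sHa×1, shA×1, sha×1
Sshhaa gametes: Sha×4, sha×4
SsHhAa×Sshhaa grid (8·8=64): SSHhAa=4 SSHhaa=4 SShhAa=4 SShhaa=4 SsHhAa=8 SsHhaa=8 SshhAa=8 Sshhaa=8 ssHhAa=4 ssHhaa=4 sshhAa=4 sshhaa=4
ssHhaa hits 4/64; gcd=4; 4÷4/64÷4 = 1/16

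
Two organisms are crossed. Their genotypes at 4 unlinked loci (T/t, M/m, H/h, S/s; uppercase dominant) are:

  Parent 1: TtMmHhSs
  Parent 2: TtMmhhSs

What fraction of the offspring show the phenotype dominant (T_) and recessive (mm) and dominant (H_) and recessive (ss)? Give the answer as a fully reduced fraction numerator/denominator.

P(T_ mm H_ ss) = 3/128

TtMmHhSs gametes: TMHS×1, TMHs×1, TMhS×1, TMhs×1, TmHS×1, TmHs×1, TmhS×1, Tmhs×1, tMHS×1, tMHs×1, tMhS×1, tMhs×1, tmHS×1, tmHs×1, tmhS×1, tmhs×1
TtMmhhSs gametes: TMhS×2, TMhs×2, TmhS×2, Tmhs×2, tMhS×2, tMhs×2, tmhS×2, tmhs×2
TtMmHhSs×TtMmhhSs grid (16·16=256): TTMMHhSS=2 TTMMHhSs=4 TTMMHhss=2 TTMMhhSS=2 TTMMhhSs=4 TTMMhhss=2 TTMmHhSS=4 TTMmHhSs=8 TTMmHhss=4 TTMmhhSS=4 TTMmhhSs=8 TTMmhhss=4 TTmmHhSS=2 TTmmHhSs=4 TTmmHhss=2 TTmmhhSS=2 TTmmhhSs=4 TTmmhhss=2 TtMMHhSS=4 TtMMHhSs=8 TtMMHhss=4 TtMMhhSS=4 TtMMhhSs=8 TtMMhhss=4 TtMmHhSS=8 TtMmHhSs=16 TtMmHhss=8 TtMmhhSS=8 TtMmhhSs=16 TtMmhhss=8 TtmmHhSS=4 TtmmHhSs=8 TtmmHhss=4 TtmmhhSS=4 TtmmhhSs=8 Ttmmhhss=4 ttMMHhSS=2 ttMMHhSs=4 ttMMHhss=2 ttMMhhSS=2 ttMMhhSs=4 ttMMhhss=2 ttMmHhSS=4 ttMmHhSs=8 ttMmHhss=4 ttMmhhSS=4 ttMmhhSs=8 ttMmhhss=4 ttmmHhSS=2 ttmmHhSs=4 ttmmHhss=2 ttmmhhSS=2 ttmmhhSs=4 ttmmhhss=2
T_ mm H_ ss hits 6/256; gcd=2; 6÷2/256÷2 = 3/128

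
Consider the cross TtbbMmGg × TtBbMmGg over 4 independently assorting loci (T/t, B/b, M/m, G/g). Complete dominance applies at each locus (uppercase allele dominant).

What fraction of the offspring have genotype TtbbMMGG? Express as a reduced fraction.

P(TtbbMMGG) = 1/64

TtbbMmGg gametes: TbMG×2, TbMg×2, TbmG×2, Tbmg×2, tbMG×2, tbMg×2, tbmG×2, tbmg×2
TtBbMmGg gametes: TBMG×1, TBMg×1, TBmG×1, TBmg×1, TbMG×1, TbMg×1, TbmG×1, Tbmg×1, tBMG×1, tBMg×1, tBmG×1, tBmg×1, tbMG×1, tbMg×1, tbmG×1, tbmg×1
TtbbMmGg×TtBbMmGg grid (16·16=256): TTBbMMGG=2 TTBbMMGg=4 TTBbMMgg=2 TTBbMmGG=4 TTBbMmGg=8 TTBbMmgg=4 TTBbmmGG=2 TTBbmmGg=4 TTBbmmgg=2 TTbbMMGG=2 TTbbMMGg=4 TTbbMMgg=2 TTbbMmGG=4 TTbbMmGg=8 TTbbMmgg=4 TTbbmmGG=2 TTbbmmGg=4 TTbbmmgg=2 TtBbMMGG=4 TtBbMMGg=8 TtBbMMgg=4 TtBbMmGG=8 TtBbMmGg=16 TtBbMmgg=8 TtBbmmGG=4 TtBbmmGg=8 TtBbmmgg=4 TtbbMMGG=4 TtbbMMGg=8 TtbbMMgg=4 TtbbMmGG=8 TtbbMmGg=16 TtbbMmgg=8 TtbbmmGG=4 TtbbmmGg=8 Ttbbmmgg=4 ttBbMMGG=2 ttBbMMGg=4 ttBbMMgg=2 ttBbMmGG=4 ttBbMmGg=8 ttBbMmgg=4 ttBbmmGG=2 ttBbmmGg=4 ttBbmmgg=2 ttbbMMGG=2 ttbbMMGg=4 ttbbMMgg=2 ttbbMmGG=4 ttbbMmGg=8 ttbbMmgg=4 ttbbmmGG=2 ttbbmmGg=4 ttbbmmgg=2
TtbbMMGG hits 4/256; gcd=4; 4÷4/256÷4 = 1/64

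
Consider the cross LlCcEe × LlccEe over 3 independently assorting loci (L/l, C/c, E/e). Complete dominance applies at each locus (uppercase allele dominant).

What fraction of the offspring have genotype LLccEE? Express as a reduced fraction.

P(LLccEE) = 1/32

LlCcEe gametes: LCE×1, LCe×1, LcE×1, Lce×1, lCE×1, lCe×1, lcE×1, lce×1
LlccEe gametes: LcE×2, Lce×2, lcE×2, lce×2
LlCcEe×LlccEe grid (8·8=64): LLCcEE=2 LLCcEe=4 LLCcee=2 LLccEE=2 LLccEe=4 LLccee=2 LlCcEE=4 LlCcEe=8 LlCcee=4 LlccEE=4 LlccEe=8 Llccee=4 llCcEE=2 llCcEe=4 llCcee=2 llccEE=2 llccEe=4 llccee=2
LLccEE hits 2/64; gcd=2; 2÷2/64÷2 = 1/32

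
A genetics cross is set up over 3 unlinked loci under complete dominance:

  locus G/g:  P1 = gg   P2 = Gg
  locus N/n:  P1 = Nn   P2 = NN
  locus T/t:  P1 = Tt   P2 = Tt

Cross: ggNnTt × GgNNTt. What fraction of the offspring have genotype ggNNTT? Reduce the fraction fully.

P(ggNNTT) = 1/16

ggNnTt gametes: gNT×2, gNt×2, gnT×2, gnt×2
GgNNTt gametes: GNT×2, GNt×2, gNT×2, gNt×2
ggNnTt×GgNNTt grid (8·8=64): GgNNTT=4 GgNNTt=8 GgNNtt=4 GgNnTT=4 GgNnTt=8 GgNntt=4 ggNNTT=4 ggNNTt=8 ggNNtt=4 ggNnTT=4 ggNnTt=8 ggNntt=4
ggNNTT hits 4/64; gcd=4; 4÷4/64÷4 = 1/16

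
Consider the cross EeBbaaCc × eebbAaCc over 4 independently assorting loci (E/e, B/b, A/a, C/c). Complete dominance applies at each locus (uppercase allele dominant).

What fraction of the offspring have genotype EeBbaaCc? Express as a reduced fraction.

EeBbaaCc gametes: EBaC×2, EBac×2, EbaC×2, Ebac×2, eBaC×2, eBac×2, ebaC×2, ebac×2
eebbAaCc gametes: ebAC×4, ebAc×4, ebaC×4, ebac×4
EeBbaaCc×eebbAaCc grid (16·16=256): EeBbAaCC=8 EeBbAaCc=16 EeBbAacc=8 EeBbaaCC=8 EeBbaaCc=16 EeBbaacc=8 EebbAaCC=8 EebbAaCc=16 EebbAacc=8 EebbaaCC=8 EebbaaCc=16 Eebbaacc=8 eeBbAaCC=8 eeBbAaCc=16 eeBbAacc=8 eeBbaaCC=8 eeBbaaCc=16 eeBbaacc=8 eebbAaCC=8 eebbAaCc=16 eebbAacc=8 eebbaaCC=8 eebbaaCc=16 eebbaacc=8
EeBbaaCc hits 16/256; gcd=16; 16÷16/256÷16 = 1/16

P(EeBbaaCc) = 1/16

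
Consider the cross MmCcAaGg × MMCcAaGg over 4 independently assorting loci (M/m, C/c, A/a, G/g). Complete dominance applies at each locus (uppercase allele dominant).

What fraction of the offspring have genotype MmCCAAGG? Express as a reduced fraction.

P(MmCCAAGG) = 1/128

MmCcAaGg gametes: MCAG×1, MCAg×1, MCaG×1, MCag×1, McAG×1, McAg×1, McaG×1, Mcag×1, mCAG×1, mCAg×1, mCaG×1, mCag×1, mcAG×1, mcAg×1, mcaG×1, mcag×1
MMCcAaGg gametes: MCAG×2, MCAg×2, MCaG×2, MCag×2, McAG×2, McAg×2, McaG×2, Mcag×2
MmCcAaGg×MMCcAaGg grid (16·16=256): MMCCAAGG=2 MMCCAAGg=4 MMCCAAgg=2 MMCCAaGG=4 MMCCAaGg=8 MMCCAagg=4 MMCCaaGG=2 MMCCaaGg=4 MMCCaagg=2 MMCcAAGG=4 MMCcAAGg=8 MMCcAAgg=4 MMCcAaGG=8 MMCcAaGg=16 MMCcAagg=8 MMCcaaGG=4 MMCcaaGg=8 MMCcaagg=4 MMccAAGG=2 MMccAAGg=4 MMccAAgg=2 MMccAaGG=4 MMccAaGg=8 MMccAagg=4 MMccaaGG=2 MMccaaGg=4 MMccaagg=2 MmCCAAGG=2 MmCCAAGg=4 MmCCAAgg=2 MmCCAaGG=4 MmCCAaGg=8 MmCCAagg=4 MmCCaaGG=2 MmCCaaGg=4 MmCCaagg=2 MmCcAAGG=4 MmCcAAGg=8 MmCcAAgg=4 MmCcAaGG=8 MmCcAaGg=16 MmCcAagg=8 MmCcaaGG=4 MmCcaaGg=8 MmCcaagg=4 MmccAAGG=2 MmccAAGg=4 MmccAAgg=2 MmccAaGG=4 MmccAaGg=8 MmccAagg=4 MmccaaGG=2 MmccaaGg=4 Mmccaagg=2
MmCCAAGG hits 2/256; gcd=2; 2÷2/256÷2 = 1/128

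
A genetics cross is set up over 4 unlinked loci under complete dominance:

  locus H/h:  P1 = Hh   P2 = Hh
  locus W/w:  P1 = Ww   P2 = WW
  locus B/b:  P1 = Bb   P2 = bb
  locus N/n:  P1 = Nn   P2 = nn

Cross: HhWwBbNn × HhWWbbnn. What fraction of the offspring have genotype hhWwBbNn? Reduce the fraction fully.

HhWwBbNn gametes: HWBN×1, HWBn×1, HWbN×1, HWbn×1, HwBN×1, HwBn×1, HwbN×1, Hwbn×1, hWBN×1, hWBn×1, hWbN×1, hWbn×1, hwBN×1, hwBn×1, hwbN×1, hwbn×1
HhWWbbnn gametes: HWbn×8, hWbn×8
HhWwBbNn×HhWWbbnn grid (16·16=256): HHWWBbNn=8 HHWWBbnn=8 HHWWbbNn=8 HHWWbbnn=8 HHWwBbNn=8 HHWwBbnn=8 HHWwbbNn=8 HHWwbbnn=8 HhWWBbNn=16 HhWWBbnn=16 HhWWbbNn=16 HhWWbbnn=16 HhWwBbNn=16 HhWwBbnn=16 HhWwbbNn=16 HhWwbbnn=16 hhWWBbNn=8 hhWWBbnn=8 hhWWbbNn=8 hhWWbbnn=8 hhWwBbNn=8 hhWwBbnn=8 hhWwbbNn=8 hhWwbbnn=8
hhWwBbNn hits 8/256; gcd=8; 8÷8/256÷8 = 1/32

P(hhWwBbNn) = 1/32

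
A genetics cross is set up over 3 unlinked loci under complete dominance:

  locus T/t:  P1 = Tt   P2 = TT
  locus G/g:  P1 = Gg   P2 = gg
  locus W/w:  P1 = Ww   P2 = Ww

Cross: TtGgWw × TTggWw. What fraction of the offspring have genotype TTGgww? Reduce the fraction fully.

TtGgWw gametes: TGW×1, TGw×1, TgW×1, Tgw×1, tGW×1, tGw×1, tgW×1, tgw×1
TTggWw gametes: TgW×4, Tgw×4
TtGgWw×TTggWw grid (8·8=64): TTGgWW=4 TTGgWw=8 TTGgww=4 TTggWW=4 TTggWw=8 TTggww=4 TtGgWW=4 TtGgWw=8 TtGgww=4 TtggWW=4 TtggWw=8 Ttggww=4
TTGgww hits 4/64; gcd=4; 4÷4/64÷4 = 1/16

P(TTGgww) = 1/16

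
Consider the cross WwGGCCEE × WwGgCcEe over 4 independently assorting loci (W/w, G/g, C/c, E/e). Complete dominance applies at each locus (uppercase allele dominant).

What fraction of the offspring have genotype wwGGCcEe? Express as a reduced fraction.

P(wwGGCcEe) = 1/32

WwGGCCEE gametes: WGCE×8, wGCE×8
WwGgCcEe gametes: WGCE×1, WGCe×1, WGcE×1, WGce×1, WgCE×1, WgCe×1, WgcE×1, Wgce×1, wGCE×1, wGCe×1, wGcE×1, wGce×1, wgCE×1, wgCe×1, wgcE×1, wgce×1
WwGGCCEE×WwGgCcEe grid (16·16=256): WWGGCCEE=8 WWGGCCEe=8 WWGGCcEE=8 WWGGCcEe=8 WWGgCCEE=8 WWGgCCEe=8 WWGgCcEE=8 WWGgCcEe=8 WwGGCCEE=16 WwGGCCEe=16 WwGGCcEE=16 WwGGCcEe=16 WwGgCCEE=16 WwGgCCEe=16 WwGgCcEE=16 WwGgCcEe=16 wwGGCCEE=8 wwGGCCEe=8 wwGGCcEE=8 wwGGCcEe=8 wwGgCCEE=8 wwGgCCEe=8 wwGgCcEE=8 wwGgCcEe=8
wwGGCcEe hits 8/256; gcd=8; 8÷8/256÷8 = 1/32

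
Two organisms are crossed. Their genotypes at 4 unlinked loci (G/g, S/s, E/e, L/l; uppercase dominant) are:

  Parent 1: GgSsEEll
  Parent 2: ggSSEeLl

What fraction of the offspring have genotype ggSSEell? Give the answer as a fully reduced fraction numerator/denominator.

GgSsEEll gametes: GSEl×4, GsEl×4, gSEl×4, gsEl×4
ggSSEeLl gametes: gSEL×4, gSEl×4, gSeL×4, gSel×4
GgSsEEll×ggSSEeLl grid (16·16=256): GgSSEELl=16 GgSSEEll=16 GgSSEeLl=16 GgSSEell=16 GgSsEELl=16 GgSsEEll=16 GgSsEeLl=16 GgSsEell=16 ggSSEELl=16 ggSSEEll=16 ggSSEeLl=16 ggSSEell=16 ggSsEELl=16 ggSsEEll=16 ggSsEeLl=16 ggSsEell=16
ggSSEell hits 16/256; gcd=16; 16÷16/256÷16 = 1/16

P(ggSSEell) = 1/16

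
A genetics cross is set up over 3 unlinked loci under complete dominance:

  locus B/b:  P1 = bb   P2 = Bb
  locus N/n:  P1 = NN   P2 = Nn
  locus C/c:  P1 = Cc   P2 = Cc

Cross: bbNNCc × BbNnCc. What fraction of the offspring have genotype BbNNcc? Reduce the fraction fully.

bbNNCc gametes: bNC×4, bNc×4
BbNnCc gametes: BNC×1, BNc×1, BnC×1, Bnc×1, bNC×1, bNc×1, bnC×1, bnc×1
bbNNCc×BbNnCc grid (8·8=64): BbNNCC=4 BbNNCc=8 BbNNcc=4 BbNnCC=4 BbNnCc=8 BbNncc=4 bbNNCC=4 bbNNCc=8 bbNNcc=4 bbNnCC=4 bbNnCc=8 bbNncc=4
BbNNcc hits 4/64; gcd=4; 4÷4/64÷4 = 1/16

P(BbNNcc) = 1/16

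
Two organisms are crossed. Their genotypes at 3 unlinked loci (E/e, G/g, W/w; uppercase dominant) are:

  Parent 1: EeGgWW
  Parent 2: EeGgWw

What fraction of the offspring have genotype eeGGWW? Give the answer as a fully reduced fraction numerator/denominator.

EeGgWW gametes: EGW×2, EgW×2, eGW×2, egW×2
EeGgWw gametes: EGW×1, EGw×1, EgW×1, Egw×1, eGW×1, eGw×1, egW×1, egw×1
EeGgWW×EeGgWw grid (8·8=64): EEGGWW=2 EEGGWw=2 EEGgWW=4 EEGgWw=4 EEggWW=2 EEggWw=2 EeGGWW=4 EeGGWw=4 EeGgWW=8 EeGgWw=8 EeggWW=4 EeggWw=4 eeGGWW=2 eeGGWw=2 eeGgWW=4 eeGgWw=4 eeggWW=2 eeggWw=2
eeGGWW hits 2/64; gcd=2; 2÷2/64÷2 = 1/32

P(eeGGWW) = 1/32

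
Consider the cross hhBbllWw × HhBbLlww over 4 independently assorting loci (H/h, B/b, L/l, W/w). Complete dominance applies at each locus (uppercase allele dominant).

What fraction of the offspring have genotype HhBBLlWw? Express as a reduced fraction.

hhBbllWw gametes: hBlW×4, hBlw×4, hblW×4, hblw×4
HhBbLlww gametes: HBLw×2, HBlw×2, HbLw×2, Hblw×2, hBLw×2, hBlw×2, hbLw×2, hblw×2
hhBbllWw×HhBbLlww grid (16·16=256): HhBBLlWw=8 HhBBLlww=8 HhBBllWw=8 HhBBllww=8 HhBbLlWw=16 HhBbLlww=16 HhBbllWw=16 HhBbllww=16 HhbbLlWw=8 HhbbLlww=8 HhbbllWw=8 Hhbbllww=8 hhBBLlWw=8 hhBBLlww=8 hhBBllWw=8 hhBBllww=8 hhBbLlWw=16 hhBbLlww=16 hhBbllWw=16 hhBbllww=16 hhbbLlWw=8 hhbbLlww=8 hhbbllWw=8 hhbbllww=8
HhBBLlWw hits 8/256; gcd=8; 8÷8/256÷8 = 1/32

P(HhBBLlWw) = 1/32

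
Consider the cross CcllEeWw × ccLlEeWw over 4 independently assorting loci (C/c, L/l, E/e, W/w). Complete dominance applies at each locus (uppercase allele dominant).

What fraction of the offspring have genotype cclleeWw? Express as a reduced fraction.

P(cclleeWw) = 1/32

CcllEeWw gametes: ClEW×2, ClEw×2, CleW×2, Clew×2, clEW×2, clEw×2, cleW×2, clew×2
ccLlEeWw gametes: cLEW×2, cLEw×2, cLeW×2, cLew×2, clEW×2, clEw×2, cleW×2, clew×2
CcllEeWw×ccLlEeWw grid (16·16=256): CcLlEEWW=4 CcLlEEWw=8 CcLlEEww=4 CcLlEeWW=8 CcLlEeWw=16 CcLlEeww=8 CcLleeWW=4 CcLleeWw=8 CcLleeww=4 CcllEEWW=4 CcllEEWw=8 CcllEEww=4 CcllEeWW=8 CcllEeWw=16 CcllEeww=8 CclleeWW=4 CclleeWw=8 Cclleeww=4 ccLlEEWW=4 ccLlEEWw=8 ccLlEEww=4 ccLlEeWW=8 ccLlEeWw=16 ccLlEeww=8 ccLleeWW=4 ccLleeWw=8 ccLleeww=4 ccllEEWW=4 ccllEEWw=8 ccllEEww=4 ccllEeWW=8 ccllEeWw=16 ccllEeww=8 cclleeWW=4 cclleeWw=8 cclleeww=4
cclleeWw hits 8/256; gcd=8; 8÷8/256÷8 = 1/32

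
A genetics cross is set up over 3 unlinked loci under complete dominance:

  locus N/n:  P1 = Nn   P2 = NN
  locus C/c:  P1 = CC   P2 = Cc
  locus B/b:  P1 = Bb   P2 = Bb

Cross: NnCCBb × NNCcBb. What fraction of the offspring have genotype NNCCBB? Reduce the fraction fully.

P(NNCCBB) = 1/16

NnCCBb gametes: NCB×2, NCb×2, nCB×2, nCb×2
NNCcBb gametes: NCB×2, NCb×2, NcB×2, Ncb×2
NnCCBb×NNCcBb grid (8·8=64): NNCCBB=4 NNCCBb=8 NNCCbb=4 NNCcBB=4 NNCcBb=8 NNCcbb=4 NnCCBB=4 NnCCBb=8 NnCCbb=4 NnCcBB=4 NnCcBb=8 NnCcbb=4
NNCCBB hits 4/64; gcd=4; 4÷4/64÷4 = 1/16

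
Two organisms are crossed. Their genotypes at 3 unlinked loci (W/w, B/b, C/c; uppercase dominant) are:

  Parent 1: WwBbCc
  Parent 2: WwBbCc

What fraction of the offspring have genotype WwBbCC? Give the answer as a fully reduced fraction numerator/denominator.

P(WwBbCC) = 1/16

WwBbCc gametes: WBC×1, WBc×1, WbC×1, Wbc×1, wBC×1, wBc×1, wbC×1, wbc×1
WwBbCc gametes: WBC×1, WBc×1, WbC×1, Wbc×1, wBC×1, wBc×1, wbC×1, wbc×1
WwBbCc×WwBbCc grid (8·8=64): WWBBCC=1 WWBBCc=2 WWBBcc=1 WWBbCC=2 WWBbCc=4 WWBbcc=2 WWbbCC=1 WWbbCc=2 WWbbcc=1 WwBBCC=2 WwBBCc=4 WwBBcc=2 WwBbCC=4 WwBbCc=8 WwBbcc=4 WwbbCC=2 WwbbCc=4 Wwbbcc=2 wwBBCC=1 wwBBCc=2 wwBBcc=1 wwBbCC=2 wwBbCc=4 wwBbcc=2 wwbbCC=1 wwbbCc=2 wwbbcc=1
WwBbCC hits 4/64; gcd=4; 4÷4/64÷4 = 1/16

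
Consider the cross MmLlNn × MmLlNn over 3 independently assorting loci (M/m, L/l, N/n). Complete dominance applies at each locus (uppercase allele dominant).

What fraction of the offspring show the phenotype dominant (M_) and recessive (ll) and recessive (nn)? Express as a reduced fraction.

P(M_ ll nn) = 3/64

MmLlNn gametes: MLN×1, MLn×1, MlN×1, Mln×1, mLN×1, mLn×1, mlN×1, mln×1
MmLlNn gametes: MLN×1, MLn×1, MlN×1, Mln×1, mLN×1, mLn×1, mlN×1, mln×1
MmLlNn×MmLlNn grid (8·8=64): MMLLNN=1 MMLLNn=2 MMLLnn=1 MMLlNN=2 MMLlNn=4 MMLlnn=2 MMllNN=1 MMllNn=2 MMllnn=1 MmLLNN=2 MmLLNn=4 MmLLnn=2 MmLlNN=4 MmLlNn=8 MmLlnn=4 MmllNN=2 MmllNn=4 Mmllnn=2 mmLLNN=1 mmLLNn=2 mmLLnn=1 mmLlNN=2 mmLlNn=4 mmLlnn=2 mmllNN=1 mmllNn=2 mmllnn=1
M_ ll nn hits 3/64; gcd=1; 3÷1/64÷1 = 3/64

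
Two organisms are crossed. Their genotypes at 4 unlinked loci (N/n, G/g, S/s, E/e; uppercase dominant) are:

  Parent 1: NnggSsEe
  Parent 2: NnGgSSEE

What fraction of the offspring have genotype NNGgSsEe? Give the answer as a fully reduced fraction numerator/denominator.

P(NNGgSsEe) = 1/32

NnggSsEe gametes: NgSE×2, NgSe×2, NgsE×2, Ngse×2, ngSE×2, ngSe×2, ngsE×2, ngse×2
NnGgSSEE gametes: NGSE×4, NgSE×4, nGSE×4, ngSE×4
NnggSsEe×NnGgSSEE grid (16·16=256): NNGgSSEE=8 NNGgSSEe=8 NNGgSsEE=8 NNGgSsEe=8 NNggSSEE=8 NNggSSEe=8 NNggSsEE=8 NNggSsEe=8 NnGgSSEE=16 NnGgSSEe=16 NnGgSsEE=16 NnGgSsEe=16 NnggSSEE=16 NnggSSEe=16 NnggSsEE=16 NnggSsEe=16 nnGgSSEE=8 nnGgSSEe=8 nnGgSsEE=8 nnGgSsEe=8 nnggSSEE=8 nnggSSEe=8 nnggSsEE=8 nnggSsEe=8
NNGgSsEe hits 8/256; gcd=8; 8÷8/256÷8 = 1/32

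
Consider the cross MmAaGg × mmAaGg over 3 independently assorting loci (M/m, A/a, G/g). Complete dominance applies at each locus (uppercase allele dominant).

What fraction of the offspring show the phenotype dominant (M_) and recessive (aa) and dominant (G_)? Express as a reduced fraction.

P(M_ aa G_) = 3/32

MmAaGg gametes: MAG×1, MAg×1, MaG×1, Mag×1, mAG×1, mAg×1, maG×1, mag×1
mmAaGg gametes: mAG×2, mAg×2, maG×2, mag×2
MmAaGg×mmAaGg grid (8·8=64): MmAAGG=2 MmAAGg=4 MmAAgg=2 MmAaGG=4 MmAaGg=8 MmAagg=4 MmaaGG=2 MmaaGg=4 Mmaagg=2 mmAAGG=2 mmAAGg=4 mmAAgg=2 mmAaGG=4 mmAaGg=8 mmAagg=4 mmaaGG=2 mmaaGg=4 mmaagg=2
M_ aa G_ hits 6/64; gcd=2; 6÷2/64÷2 = 3/32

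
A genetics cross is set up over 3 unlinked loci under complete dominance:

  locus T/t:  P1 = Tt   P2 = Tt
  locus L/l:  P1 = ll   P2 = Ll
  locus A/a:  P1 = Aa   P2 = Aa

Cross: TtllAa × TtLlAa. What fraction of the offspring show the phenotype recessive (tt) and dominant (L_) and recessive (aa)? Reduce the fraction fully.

P(tt L_ aa) = 1/32

TtllAa gametes: TlA×2, Tla×2, tlA×2, tla×2
TtLlAa gametes: TLA×1, TLa×1, TlA×1, Tla×1, tLA×1, tLa×1, tlA×1, tla×1
TtllAa×TtLlAa grid (8·8=64): TTLlAA=2 TTLlAa=4 TTLlaa=2 TTllAA=2 TTllAa=4 TTllaa=2 TtLlAA=4 TtLlAa=8 TtLlaa=4 TtllAA=4 TtllAa=8 Ttllaa=4 ttLlAA=2 ttLlAa=4 ttLlaa=2 ttllAA=2 ttllAa=4 ttllaa=2
tt L_ aa hits 2/64; gcd=2; 2÷2/64÷2 = 1/32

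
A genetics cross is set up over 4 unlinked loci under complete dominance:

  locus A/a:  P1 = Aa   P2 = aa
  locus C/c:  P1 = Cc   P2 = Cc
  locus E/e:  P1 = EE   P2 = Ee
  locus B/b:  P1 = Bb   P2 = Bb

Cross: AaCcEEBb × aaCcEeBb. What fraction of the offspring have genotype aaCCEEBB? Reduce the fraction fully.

P(aaCCEEBB) = 1/64

AaCcEEBb gametes: ACEB×2, ACEb×2, AcEB×2, AcEb×2, aCEB×2, aCEb×2, acEB×2, acEb×2
aaCcEeBb gametes: aCEB×2, aCEb×2, aCeB×2, aCeb×2, acEB×2, acEb×2, aceB×2, aceb×2
AaCcEEBb×aaCcEeBb grid (16·16=256): AaCCEEBB=4 AaCCEEBb=8 AaCCEEbb=4 AaCCEeBB=4 AaCCEeBb=8 AaCCEebb=4 AaCcEEBB=8 AaCcEEBb=16 AaCcEEbb=8 AaCcEeBB=8 AaCcEeBb=16 AaCcEebb=8 AaccEEBB=4 AaccEEBb=8 AaccEEbb=4 AaccEeBB=4 AaccEeBb=8 AaccEebb=4 aaCCEEBB=4 aaCCEEBb=8 aaCCEEbb=4 aaCCEeBB=4 aaCCEeBb=8 aaCCEebb=4 aaCcEEBB=8 aaCcEEBb=16 aaCcEEbb=8 aaCcEeBB=8 aaCcEeBb=16 aaCcEebb=8 aaccEEBB=4 aaccEEBb=8 aaccEEbb=4 aaccEeBB=4 aaccEeBb=8 aaccEebb=4
aaCCEEBB hits 4/256; gcd=4; 4÷4/256÷4 = 1/64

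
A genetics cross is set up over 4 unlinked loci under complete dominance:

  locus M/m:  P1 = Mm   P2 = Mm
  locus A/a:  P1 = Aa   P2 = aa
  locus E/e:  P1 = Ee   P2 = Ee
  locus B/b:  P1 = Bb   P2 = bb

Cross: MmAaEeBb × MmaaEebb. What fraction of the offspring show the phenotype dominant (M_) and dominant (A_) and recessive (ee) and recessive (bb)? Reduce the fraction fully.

MmAaEeBb gametes: MAEB×1, MAEb×1, MAeB×1, MAeb×1, MaEB×1, MaEb×1, MaeB×1, Maeb×1, mAEB×1, mAEb×1, mAeB×1, mAeb×1, maEB×1, maEb×1, maeB×1, maeb×1
MmaaEebb gametes: MaEb×4, Maeb×4, maEb×4, maeb×4
MmAaEeBb×MmaaEebb grid (16·16=256): MMAaEEBb=4 MMAaEEbb=4 MMAaEeBb=8 MMAaEebb=8 MMAaeeBb=4 MMAaeebb=4 MMaaEEBb=4 MMaaEEbb=4 MMaaEeBb=8 MMaaEebb=8 MMaaeeBb=4 MMaaeebb=4 MmAaEEBb=8 MmAaEEbb=8 MmAaEeBb=16 MmAaEebb=16 MmAaeeBb=8 MmAaeebb=8 MmaaEEBb=8 MmaaEEbb=8 MmaaEeBb=16 MmaaEebb=16 MmaaeeBb=8 Mmaaeebb=8 mmAaEEBb=4 mmAaEEbb=4 mmAaEeBb=8 mmAaEebb=8 mmAaeeBb=4 mmAaeebb=4 mmaaEEBb=4 mmaaEEbb=4 mmaaEeBb=8 mmaaEebb=8 mmaaeeBb=4 mmaaeebb=4
M_ A_ ee bb hits 12/256; gcd=4; 12÷4/256÷4 = 3/64

P(M_ A_ ee bb) = 3/64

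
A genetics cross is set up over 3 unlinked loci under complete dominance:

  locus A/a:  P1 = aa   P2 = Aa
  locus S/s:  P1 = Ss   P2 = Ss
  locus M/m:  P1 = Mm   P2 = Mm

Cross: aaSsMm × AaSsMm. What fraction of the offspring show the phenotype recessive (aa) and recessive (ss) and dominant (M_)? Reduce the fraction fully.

P(aa ss M_) = 3/32

aaSsMm gametes: aSM×2, aSm×2, asM×2, asm×2
AaSsMm gametes: ASM×1, ASm×1, AsM×1, Asm×1, aSM×1, aSm×1, asM×1, asm×1
aaSsMm×AaSsMm grid (8·8=64): AaSSMM=2 AaSSMm=4 AaSSmm=2 AaSsMM=4 AaSsMm=8 AaSsmm=4 AassMM=2 AassMm=4 Aassmm=2 aaSSMM=2 aaSSMm=4 aaSSmm=2 aaSsMM=4 aaSsMm=8 aaSsmm=4 aassMM=2 aassMm=4 aassmm=2
aa ss M_ hits 6/64; gcd=2; 6÷2/64÷2 = 3/32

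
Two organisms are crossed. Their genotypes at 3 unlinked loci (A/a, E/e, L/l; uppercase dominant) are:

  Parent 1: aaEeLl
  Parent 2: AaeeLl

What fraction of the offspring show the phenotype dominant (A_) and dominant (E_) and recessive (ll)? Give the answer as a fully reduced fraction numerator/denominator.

aaEeLl gametes: aEL×2, aEl×2, aeL×2, ael×2
AaeeLl gametes: AeL×2, Ael×2, aeL×2, ael×2
aaEeLl×AaeeLl grid (8·8=64): AaEeLL=4 AaEeLl=8 AaEell=4 AaeeLL=4 AaeeLl=8 Aaeell=4 aaEeLL=4 aaEeLl=8 aaEell=4 aaeeLL=4 aaeeLl=8 aaeell=4
A_ E_ ll hits 4/64; gcd=4; 4÷4/64÷4 = 1/16

P(A_ E_ ll) = 1/16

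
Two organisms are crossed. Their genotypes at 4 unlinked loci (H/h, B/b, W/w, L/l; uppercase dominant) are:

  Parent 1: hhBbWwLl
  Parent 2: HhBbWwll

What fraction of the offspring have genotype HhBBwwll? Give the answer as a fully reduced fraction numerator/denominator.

hhBbWwLl gametes: hBWL×2, hBWl×2, hBwL×2, hBwl×2, hbWL×2, hbWl×2, hbwL×2, hbwl×2
HhBbWwll gametes: HBWl×2, HBwl×2, HbWl×2, Hbwl×2, hBWl×2, hBwl×2, hbWl×2, hbwl×2
hhBbWwLl×HhBbWwll grid (16·16=256): HhBBWWLl=4 HhBBWWll=4 HhBBWwLl=8 HhBBWwll=8 HhBBwwLl=4 HhBBwwll=4 HhBbWWLl=8 HhBbWWll=8 HhBbWwLl=16 HhBbWwll=16 HhBbwwLl=8 HhBbwwll=8 HhbbWWLl=4 HhbbWWll=4 HhbbWwLl=8 HhbbWwll=8 HhbbwwLl=4 Hhbbwwll=4 hhBBWWLl=4 hhBBWWll=4 hhBBWwLl=8 hhBBWwll=8 hhBBwwLl=4 hhBBwwll=4 hhBbWWLl=8 hhBbWWll=8 hhBbWwLl=16 hhBbWwll=16 hhBbwwLl=8 hhBbwwll=8 hhbbWWLl=4 hhbbWWll=4 hhbbWwLl=8 hhbbWwll=8 hhbbwwLl=4 hhbbwwll=4
HhBBwwll hits 4/256; gcd=4; 4÷4/256÷4 = 1/64

P(HhBBwwll) = 1/64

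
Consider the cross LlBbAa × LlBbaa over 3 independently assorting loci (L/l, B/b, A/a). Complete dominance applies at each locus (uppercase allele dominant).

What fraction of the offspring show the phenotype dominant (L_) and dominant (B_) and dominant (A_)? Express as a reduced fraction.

LlBbAa gametes: LBA×1, LBa×1, LbA×1, Lba×1, lBA×1, lBa×1, lbA×1, lba×1
LlBbaa gametes: LBa×2, Lba×2, lBa×2, lba×2
LlBbAa×LlBbaa grid (8·8=64): LLBBAa=2 LLBBaa=2 LLBbAa=4 LLBbaa=4 LLbbAa=2 LLbbaa=2 LlBBAa=4 LlBBaa=4 LlBbAa=8 LlBbaa=8 LlbbAa=4 Llbbaa=4 llBBAa=2 llBBaa=2 llBbAa=4 llBbaa=4 llbbAa=2 llbbaa=2
L_ B_ A_ hits 18/64; gcd=2; 18÷2/64÷2 = 9/32

P(L_ B_ A_) = 9/32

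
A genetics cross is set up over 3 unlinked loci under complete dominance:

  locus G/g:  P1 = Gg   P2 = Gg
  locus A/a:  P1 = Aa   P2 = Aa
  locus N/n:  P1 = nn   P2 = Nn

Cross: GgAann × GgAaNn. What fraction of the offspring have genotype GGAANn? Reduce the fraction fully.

P(GGAANn) = 1/32

GgAann gametes: GAn×2, Gan×2, gAn×2, gan×2
GgAaNn gametes: GAN×1, GAn×1, GaN×1, Gan×1, gAN×1, gAn×1, gaN×1, gan×1
GgAann×GgAaNn grid (8·8=64): GGAANn=2 GGAAnn=2 GGAaNn=4 GGAann=4 GGaaNn=2 GGaann=2 GgAANn=4 GgAAnn=4 GgAaNn=8 GgAann=8 GgaaNn=4 Ggaann=4 ggAANn=2 ggAAnn=2 ggAaNn=4 ggAann=4 ggaaNn=2 ggaann=2
GGAANn hits 2/64; gcd=2; 2÷2/64÷2 = 1/32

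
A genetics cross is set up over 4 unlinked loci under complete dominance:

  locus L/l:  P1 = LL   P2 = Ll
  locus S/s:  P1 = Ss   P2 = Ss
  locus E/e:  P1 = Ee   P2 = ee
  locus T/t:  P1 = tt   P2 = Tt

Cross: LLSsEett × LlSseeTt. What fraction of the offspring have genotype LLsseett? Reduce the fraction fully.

LLSsEett gametes: LSEt×4, LSet×4, LsEt×4, Lset×4
LlSseeTt gametes: LSeT×2, LSet×2, LseT×2, Lset×2, lSeT×2, lSet×2, lseT×2, lset×2
LLSsEett×LlSseeTt grid (16·16=256): LLSSEeTt=8 LLSSEett=8 LLSSeeTt=8 LLSSeett=8 LLSsEeTt=16 LLSsEett=16 LLSseeTt=16 LLSseett=16 LLssEeTt=8 LLssEett=8 LLsseeTt=8 LLsseett=8 LlSSEeTt=8 LlSSEett=8 LlSSeeTt=8 LlSSeett=8 LlSsEeTt=16 LlSsEett=16 LlSseeTt=16 LlSseett=16 LlssEeTt=8 LlssEett=8 LlsseeTt=8 Llsseett=8
LLsseett hits 8/256; gcd=8; 8÷8/256÷8 = 1/32

P(LLsseett) = 1/32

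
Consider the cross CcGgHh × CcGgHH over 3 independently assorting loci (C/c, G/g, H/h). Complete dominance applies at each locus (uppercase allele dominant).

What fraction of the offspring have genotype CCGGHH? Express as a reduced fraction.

P(CCGGHH) = 1/32

CcGgHh gametes: CGH×1, CGh×1, CgH×1, Cgh×1, cGH×1, cGh×1, cgH×1, cgh×1
CcGgHH gametes: CGH×2, CgH×2, cGH×2, cgH×2
CcGgHh×CcGgHH grid (8·8=64): CCGGHH=2 CCGGHh=2 CCGgHH=4 CCGgHh=4 CCggHH=2 CCggHh=2 CcGGHH=4 CcGGHh=4 CcGgHH=8 CcGgHh=8 CcggHH=4 CcggHh=4 ccGGHH=2 ccGGHh=2 ccGgHH=4 ccGgHh=4 ccggHH=2 ccggHh=2
CCGGHH hits 2/64; gcd=2; 2÷2/64÷2 = 1/32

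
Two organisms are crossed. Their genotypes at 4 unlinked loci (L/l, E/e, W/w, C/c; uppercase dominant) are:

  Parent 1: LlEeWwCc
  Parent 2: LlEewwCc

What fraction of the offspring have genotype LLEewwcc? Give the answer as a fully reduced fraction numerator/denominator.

LlEeWwCc gametes: LEWC×1, LEWc×1, LEwC×1, LEwc×1, LeWC×1, LeWc×1, LewC×1, Lewc×1, lEWC×1, lEWc×1, lEwC×1, lEwc×1, leWC×1, leWc×1, lewC×1, lewc×1
LlEewwCc gametes: LEwC×2, LEwc×2, LewC×2, Lewc×2, lEwC×2, lEwc×2, lewC×2, lewc×2
LlEeWwCc×LlEewwCc grid (16·16=256): LLEEWwCC=2 LLEEWwCc=4 LLEEWwcc=2 LLEEwwCC=2 LLEEwwCc=4 LLEEwwcc=2 LLEeWwCC=4 LLEeWwCc=8 LLEeWwcc=4 LLEewwCC=4 LLEewwCc=8 LLEewwcc=4 LLeeWwCC=2 LLeeWwCc=4 LLeeWwcc=2 LLeewwCC=2 LLeewwCc=4 LLeewwcc=2 LlEEWwCC=4 LlEEWwCc=8 LlEEWwcc=4 LlEEwwCC=4 LlEEwwCc=8 LlEEwwcc=4 LlEeWwCC=8 LlEeWwCc=16 LlEeWwcc=8 LlEewwCC=8 LlEewwCc=16 LlEewwcc=8 LleeWwCC=4 LleeWwCc=8 LleeWwcc=4 LleewwCC=4 LleewwCc=8 Lleewwcc=4 llEEWwCC=2 llEEWwCc=4 llEEWwcc=2 llEEwwCC=2 llEEwwCc=4 llEEwwcc=2 llEeWwCC=4 llEeWwCc=8 llEeWwcc=4 llEewwCC=4 llEewwCc=8 llEewwcc=4 lleeWwCC=2 lleeWwCc=4 lleeWwcc=2 lleewwCC=2 lleewwCc=4 lleewwcc=2
LLEewwcc hits 4/256; gcd=4; 4÷4/256÷4 = 1/64

P(LLEewwcc) = 1/64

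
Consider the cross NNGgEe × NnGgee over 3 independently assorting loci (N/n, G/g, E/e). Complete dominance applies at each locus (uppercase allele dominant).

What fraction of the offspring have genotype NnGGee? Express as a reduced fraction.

NNGgEe gametes: NGE×2, NGe×2, NgE×2, Nge×2
NnGgee gametes: NGe×2, Nge×2, nGe×2, nge×2
NNGgEe×NnGgee grid (8·8=64): NNGGEe=4 NNGGee=4 NNGgEe=8 NNGgee=8 NNggEe=4 NNggee=4 NnGGEe=4 NnGGee=4 NnGgEe=8 NnGgee=8 NnggEe=4 Nnggee=4
NnGGee hits 4/64; gcd=4; 4÷4/64÷4 = 1/16

P(NnGGee) = 1/16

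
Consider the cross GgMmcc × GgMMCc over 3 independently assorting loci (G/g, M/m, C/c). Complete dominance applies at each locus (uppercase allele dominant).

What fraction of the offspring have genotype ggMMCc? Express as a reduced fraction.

P(ggMMCc) = 1/16

GgMmcc gametes: GMc×2, Gmc×2, gMc×2, gmc×2
GgMMCc gametes: GMC×2, GMc×2, gMC×2, gMc×2
GgMmcc×GgMMCc grid (8·8=64): GGMMCc=4 GGMMcc=4 GGMmCc=4 GGMmcc=4 GgMMCc=8 GgMMcc=8 GgMmCc=8 GgMmcc=8 ggMMCc=4 ggMMcc=4 ggMmCc=4 ggMmcc=4
ggMMCc hits 4/64; gcd=4; 4÷4/64÷4 = 1/16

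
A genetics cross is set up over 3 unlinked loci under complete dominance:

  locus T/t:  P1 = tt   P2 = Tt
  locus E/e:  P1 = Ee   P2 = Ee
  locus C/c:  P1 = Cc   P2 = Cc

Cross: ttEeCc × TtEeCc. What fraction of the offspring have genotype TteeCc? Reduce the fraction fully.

P(TteeCc) = 1/16

ttEeCc gametes: tEC×2, tEc×2, teC×2, tec×2
TtEeCc gametes: TEC×1, TEc×1, TeC×1, Tec×1, tEC×1, tEc×1, teC×1, tec×1
ttEeCc×TtEeCc grid (8·8=64): TtEECC=2 TtEECc=4 TtEEcc=2 TtEeCC=4 TtEeCc=8 TtEecc=4 TteeCC=2 TteeCc=4 Tteecc=2 ttEECC=2 ttEECc=4 ttEEcc=2 ttEeCC=4 ttEeCc=8 ttEecc=4 tteeCC=2 tteeCc=4 tteecc=2
TteeCc hits 4/64; gcd=4; 4÷4/64÷4 = 1/16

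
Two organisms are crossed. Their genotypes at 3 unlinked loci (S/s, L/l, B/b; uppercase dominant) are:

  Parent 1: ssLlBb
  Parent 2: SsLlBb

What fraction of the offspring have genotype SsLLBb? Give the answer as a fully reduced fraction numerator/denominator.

P(SsLLBb) = 1/16

ssLlBb gametes: sLB×2, sLb×2, slB×2, slb×2
SsLlBb gametes: SLB×1, SLb×1, SlB×1, Slb×1, sLB×1, sLb×1, slB×1, slb×1
ssLlBb×SsLlBb grid (8·8=64): SsLLBB=2 SsLLBb=4 SsLLbb=2 SsLlBB=4 SsLlBb=8 SsLlbb=4 SsllBB=2 SsllBb=4 Ssllbb=2 ssLLBB=2 ssLLBb=4 ssLLbb=2 ssLlBB=4 ssLlBb=8 ssLlbb=4 ssllBB=2 ssllBb=4 ssllbb=2
SsLLBb hits 4/64; gcd=4; 4÷4/64÷4 = 1/16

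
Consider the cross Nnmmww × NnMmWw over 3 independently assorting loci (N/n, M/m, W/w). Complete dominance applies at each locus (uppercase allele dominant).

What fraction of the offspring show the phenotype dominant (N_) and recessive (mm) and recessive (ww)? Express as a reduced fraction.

Nnmmww gametes: Nmw×4, nmw×4
NnMmWw gametes: NMW×1, NMw×1, NmW×1, Nmw×1, nMW×1, nMw×1, nmW×1, nmw×1
Nnmmww×NnMmWw grid (8·8=64): NNMmWw=4 NNMmww=4 NNmmWw=4 NNmmww=4 NnMmWw=8 NnMmww=8 NnmmWw=8 Nnmmww=8 nnMmWw=4 nnMmww=4 nnmmWw=4 nnmmww=4
N_ mm ww hits 12/64; gcd=4; 12÷4/64÷4 = 3/16

P(N_ mm ww) = 3/16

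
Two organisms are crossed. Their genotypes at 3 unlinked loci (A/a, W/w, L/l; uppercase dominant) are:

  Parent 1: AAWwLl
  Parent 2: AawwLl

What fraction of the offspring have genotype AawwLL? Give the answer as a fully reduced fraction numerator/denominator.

P(AawwLL) = 1/16

AAWwLl gametes: AWL×2, AWl×2, AwL×2, Awl×2
AawwLl gametes: AwL×2, Awl×2, awL×2, awl×2
AAWwLl×AawwLl grid (8·8=64): AAWwLL=4 AAWwLl=8 AAWwll=4 AAwwLL=4 AAwwLl=8 AAwwll=4 AaWwLL=4 AaWwLl=8 AaWwll=4 AawwLL=4 AawwLl=8 Aawwll=4
AawwLL hits 4/64; gcd=4; 4÷4/64÷4 = 1/16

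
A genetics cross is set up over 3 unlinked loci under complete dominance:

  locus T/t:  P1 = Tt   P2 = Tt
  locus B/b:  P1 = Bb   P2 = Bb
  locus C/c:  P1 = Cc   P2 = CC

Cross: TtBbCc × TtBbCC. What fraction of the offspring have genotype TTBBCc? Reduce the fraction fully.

P(TTBBCc) = 1/32

TtBbCc gametes: TBC×1, TBc×1, TbC×1, Tbc×1, tBC×1, tBc×1, tbC×1, tbc×1
TtBbCC gametes: TBC×2, TbC×2, tBC×2, tbC×2
TtBbCc×TtBbCC grid (8·8=64): TTBBCC=2 TTBBCc=2 TTBbCC=4 TTBbCc=4 TTbbCC=2 TTbbCc=2 TtBBCC=4 TtBBCc=4 TtBbCC=8 TtBbCc=8 TtbbCC=4 TtbbCc=4 ttBBCC=2 ttBBCc=2 ttBbCC=4 ttBbCc=4 ttbbCC=2 ttbbCc=2
TTBBCc hits 2/64; gcd=2; 2÷2/64÷2 = 1/32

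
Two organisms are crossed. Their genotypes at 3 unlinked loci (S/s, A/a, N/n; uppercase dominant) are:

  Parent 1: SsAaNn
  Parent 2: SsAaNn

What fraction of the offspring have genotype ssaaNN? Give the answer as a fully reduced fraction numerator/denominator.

P(ssaaNN) = 1/64

SsAaNn gametes: SAN×1, SAn×1, SaN×1, San×1, sAN×1, sAn×1, saN×1, san×1
SsAaNn gametes: SAN×1, SAn×1, SaN×1, San×1, sAN×1, sAn×1, saN×1, san×1
SsAaNn×SsAaNn grid (8·8=64): SSAANN=1 SSAANn=2 SSAAnn=1 SSAaNN=2 SSAaNn=4 SSAann=2 SSaaNN=1 SSaaNn=2 SSaann=1 SsAANN=2 SsAANn=4 SsAAnn=2 SsAaNN=4 SsAaNn=8 SsAann=4 SsaaNN=2 SsaaNn=4 Ssaann=2 ssAANN=1 ssAANn=2 ssAAnn=1 ssAaNN=2 ssAaNn=4 ssAann=2 ssaaNN=1 ssaaNn=2 ssaann=1
ssaaNN hits 1/64; gcd=1; 1÷1/64÷1 = 1/64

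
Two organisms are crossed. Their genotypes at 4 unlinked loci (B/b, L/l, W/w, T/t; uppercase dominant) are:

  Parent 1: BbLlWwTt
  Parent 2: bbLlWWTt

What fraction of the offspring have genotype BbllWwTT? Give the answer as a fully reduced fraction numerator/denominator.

P(BbllWwTT) = 1/64

BbLlWwTt gametes: BLWT×1, BLWt×1, BLwT×1, BLwt×1, BlWT×1, BlWt×1, BlwT×1, Blwt×1, bLWT×1, bLWt×1, bLwT×1, bLwt×1, blWT×1, blWt×1, blwT×1, blwt×1
bbLlWWTt gametes: bLWT×4, bLWt×4, blWT×4, blWt×4
BbLlWwTt×bbLlWWTt grid (16·16=256): BbLLWWTT=4 BbLLWWTt=8 BbLLWWtt=4 BbLLWwTT=4 BbLLWwTt=8 BbLLWwtt=4 BbLlWWTT=8 BbLlWWTt=16 BbLlWWtt=8 BbLlWwTT=8 BbLlWwTt=16 BbLlWwtt=8 BbllWWTT=4 BbllWWTt=8 BbllWWtt=4 BbllWwTT=4 BbllWwTt=8 BbllWwtt=4 bbLLWWTT=4 bbLLWWTt=8 bbLLWWtt=4 bbLLWwTT=4 bbLLWwTt=8 bbLLWwtt=4 bbLlWWTT=8 bbLlWWTt=16 bbLlWWtt=8 bbLlWwTT=8 bbLlWwTt=16 bbLlWwtt=8 bbllWWTT=4 bbllWWTt=8 bbllWWtt=4 bbllWwTT=4 bbllWwTt=8 bbllWwtt=4
BbllWwTT hits 4/256; gcd=4; 4÷4/256÷4 = 1/64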